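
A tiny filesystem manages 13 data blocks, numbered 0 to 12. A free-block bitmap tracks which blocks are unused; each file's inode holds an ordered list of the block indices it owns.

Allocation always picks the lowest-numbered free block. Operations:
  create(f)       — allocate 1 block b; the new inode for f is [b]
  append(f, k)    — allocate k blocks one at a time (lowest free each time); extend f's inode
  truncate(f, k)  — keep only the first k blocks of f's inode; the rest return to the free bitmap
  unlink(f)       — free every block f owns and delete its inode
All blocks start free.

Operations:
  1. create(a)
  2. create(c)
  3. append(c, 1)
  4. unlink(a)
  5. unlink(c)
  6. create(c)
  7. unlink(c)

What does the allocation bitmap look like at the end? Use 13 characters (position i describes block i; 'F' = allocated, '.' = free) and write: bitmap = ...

bitmap = .............

[1] create(a) — a=0 (map F............)
[2] create(c) — a=0 c=1 (map FF...........)
[3] append(c, 1) — a=0 c=1,2 (map FFF..........)
[4] unlink(a) — c=1,2 (map .FF..........)
[5] unlink(c) —  (map .............)
[6] create(c) — c=0 (map F............)
[7] unlink(c) —  (map .............)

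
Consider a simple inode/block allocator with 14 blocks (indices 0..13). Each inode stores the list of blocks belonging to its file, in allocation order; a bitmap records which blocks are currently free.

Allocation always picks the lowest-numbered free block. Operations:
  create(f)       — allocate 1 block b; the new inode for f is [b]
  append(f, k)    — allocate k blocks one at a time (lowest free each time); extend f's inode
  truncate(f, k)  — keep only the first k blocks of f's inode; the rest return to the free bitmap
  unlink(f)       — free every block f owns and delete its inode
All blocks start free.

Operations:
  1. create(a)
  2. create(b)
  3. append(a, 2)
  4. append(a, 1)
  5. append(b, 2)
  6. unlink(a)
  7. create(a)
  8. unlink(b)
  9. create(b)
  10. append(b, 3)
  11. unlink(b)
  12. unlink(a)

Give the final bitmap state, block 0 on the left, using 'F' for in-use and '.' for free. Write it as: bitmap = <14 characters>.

create(a): bitmap=F............. | a=[0]
create(b): bitmap=FF............ | a=[0] b=[1]
append(a, 2): bitmap=FFFF.......... | a=[0, 2, 3] b=[1]
append(a, 1): bitmap=FFFFF......... | a=[0, 2, 3, 4] b=[1]
append(b, 2): bitmap=FFFFFFF....... | a=[0, 2, 3, 4] b=[1, 5, 6]
unlink(a): bitmap=.F...FF....... | b=[1, 5, 6]
create(a): bitmap=FF...FF....... | a=[0] b=[1, 5, 6]
unlink(b): bitmap=F............. | a=[0]
create(b): bitmap=FF............ | a=[0] b=[1]
append(b, 3): bitmap=FFFFF......... | a=[0] b=[1, 2, 3, 4]
unlink(b): bitmap=F............. | a=[0]
unlink(a): bitmap=.............. | 

bitmap = ..............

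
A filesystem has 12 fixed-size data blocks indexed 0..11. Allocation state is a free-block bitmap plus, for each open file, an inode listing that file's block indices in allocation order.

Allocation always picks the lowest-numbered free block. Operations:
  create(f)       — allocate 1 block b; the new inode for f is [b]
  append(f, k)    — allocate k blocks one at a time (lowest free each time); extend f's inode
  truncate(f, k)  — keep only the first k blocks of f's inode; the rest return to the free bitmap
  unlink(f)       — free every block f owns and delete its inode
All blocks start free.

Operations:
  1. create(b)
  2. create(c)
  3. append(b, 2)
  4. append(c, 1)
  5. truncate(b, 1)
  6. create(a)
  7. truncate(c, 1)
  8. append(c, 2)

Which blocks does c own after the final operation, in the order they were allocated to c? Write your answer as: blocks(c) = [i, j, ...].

blocks(c) = [1, 3, 4]

create(b): bitmap=F........... | b=[0]
create(c): bitmap=FF.......... | b=[0] c=[1]
append(b, 2): bitmap=FFFF........ | b=[0, 2, 3] c=[1]
append(c, 1): bitmap=FFFFF....... | b=[0, 2, 3] c=[1, 4]
truncate(b, 1): bitmap=FF..F....... | b=[0] c=[1, 4]
create(a): bitmap=FFF.F....... | a=[2] b=[0] c=[1, 4]
truncate(c, 1): bitmap=FFF......... | a=[2] b=[0] c=[1]
append(c, 2): bitmap=FFFFF....... | a=[2] b=[0] c=[1, 3, 4]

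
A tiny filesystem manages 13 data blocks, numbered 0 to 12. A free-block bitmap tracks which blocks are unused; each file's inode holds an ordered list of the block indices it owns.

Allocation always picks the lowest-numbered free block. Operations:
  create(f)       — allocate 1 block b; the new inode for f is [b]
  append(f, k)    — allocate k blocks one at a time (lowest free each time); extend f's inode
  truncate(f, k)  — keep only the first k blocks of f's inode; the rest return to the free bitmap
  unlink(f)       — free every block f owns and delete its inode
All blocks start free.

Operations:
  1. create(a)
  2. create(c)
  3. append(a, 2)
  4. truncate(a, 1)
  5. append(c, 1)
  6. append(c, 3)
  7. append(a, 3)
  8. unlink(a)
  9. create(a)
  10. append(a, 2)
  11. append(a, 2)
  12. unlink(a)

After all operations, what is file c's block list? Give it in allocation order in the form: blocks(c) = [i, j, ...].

  1. create(a)  ⇒  F............  {a→[0]}
  2. create(c)  ⇒  FF...........  {a→[0]; c→[1]}
  3. append(a, 2)  ⇒  FFFF.........  {a→[0, 2, 3]; c→[1]}
  4. truncate(a, 1)  ⇒  FF...........  {a→[0]; c→[1]}
  5. append(c, 1)  ⇒  FFF..........  {a→[0]; c→[1, 2]}
  6. append(c, 3)  ⇒  FFFFFF.......  {a→[0]; c→[1, 2, 3, 4, 5]}
  7. append(a, 3)  ⇒  FFFFFFFFF....  {a→[0, 6, 7, 8]; c→[1, 2, 3, 4, 5]}
  8. unlink(a)  ⇒  .FFFFF.......  {c→[1, 2, 3, 4, 5]}
  9. create(a)  ⇒  FFFFFF.......  {a→[0]; c→[1, 2, 3, 4, 5]}
  10. append(a, 2)  ⇒  FFFFFFFF.....  {a→[0, 6, 7]; c→[1, 2, 3, 4, 5]}
  11. append(a, 2)  ⇒  FFFFFFFFFF...  {a→[0, 6, 7, 8, 9]; c→[1, 2, 3, 4, 5]}
  12. unlink(a)  ⇒  .FFFFF.......  {c→[1, 2, 3, 4, 5]}

blocks(c) = [1, 2, 3, 4, 5]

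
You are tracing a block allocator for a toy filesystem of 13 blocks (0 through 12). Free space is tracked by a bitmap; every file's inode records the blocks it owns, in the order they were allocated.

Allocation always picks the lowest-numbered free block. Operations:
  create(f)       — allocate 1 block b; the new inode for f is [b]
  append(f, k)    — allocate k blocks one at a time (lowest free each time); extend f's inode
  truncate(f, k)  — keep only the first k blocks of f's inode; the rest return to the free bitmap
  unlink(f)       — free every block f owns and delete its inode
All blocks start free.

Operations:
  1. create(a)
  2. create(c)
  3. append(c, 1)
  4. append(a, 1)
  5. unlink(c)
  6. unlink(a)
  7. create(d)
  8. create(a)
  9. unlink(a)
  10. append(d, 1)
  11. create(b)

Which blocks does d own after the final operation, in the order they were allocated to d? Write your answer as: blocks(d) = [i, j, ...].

create(a): bitmap=F............ | a=[0]
create(c): bitmap=FF........... | a=[0] c=[1]
append(c, 1): bitmap=FFF.......... | a=[0] c=[1, 2]
append(a, 1): bitmap=FFFF......... | a=[0, 3] c=[1, 2]
unlink(c): bitmap=F..F......... | a=[0, 3]
unlink(a): bitmap=............. | 
create(d): bitmap=F............ | d=[0]
create(a): bitmap=FF........... | a=[1] d=[0]
unlink(a): bitmap=F............ | d=[0]
append(d, 1): bitmap=FF........... | d=[0, 1]
create(b): bitmap=FFF.......... | b=[2] d=[0, 1]

blocks(d) = [0, 1]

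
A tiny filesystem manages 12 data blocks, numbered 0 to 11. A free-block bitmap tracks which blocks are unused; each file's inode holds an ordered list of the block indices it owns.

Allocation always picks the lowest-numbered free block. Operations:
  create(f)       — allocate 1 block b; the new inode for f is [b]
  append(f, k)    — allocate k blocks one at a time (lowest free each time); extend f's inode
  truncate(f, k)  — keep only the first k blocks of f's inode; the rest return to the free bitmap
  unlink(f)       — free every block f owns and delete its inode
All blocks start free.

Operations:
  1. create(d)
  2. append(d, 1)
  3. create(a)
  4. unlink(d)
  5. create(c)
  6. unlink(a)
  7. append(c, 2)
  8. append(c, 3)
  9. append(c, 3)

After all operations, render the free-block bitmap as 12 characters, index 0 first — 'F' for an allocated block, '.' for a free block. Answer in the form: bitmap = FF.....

  1. create(d)  ⇒  F...........  {d→[0]}
  2. append(d, 1)  ⇒  FF..........  {d→[0, 1]}
  3. create(a)  ⇒  FFF.........  {a→[2]; d→[0, 1]}
  4. unlink(d)  ⇒  ..F.........  {a→[2]}
  5. create(c)  ⇒  F.F.........  {a→[2]; c→[0]}
  6. unlink(a)  ⇒  F...........  {c→[0]}
  7. append(c, 2)  ⇒  FFF.........  {c→[0, 1, 2]}
  8. append(c, 3)  ⇒  FFFFFF......  {c→[0, 1, 2, 3, 4, 5]}
  9. append(c, 3)  ⇒  FFFFFFFFF...  {c→[0, 1, 2, 3, 4, 5, 6, 7, 8]}

bitmap = FFFFFFFFF...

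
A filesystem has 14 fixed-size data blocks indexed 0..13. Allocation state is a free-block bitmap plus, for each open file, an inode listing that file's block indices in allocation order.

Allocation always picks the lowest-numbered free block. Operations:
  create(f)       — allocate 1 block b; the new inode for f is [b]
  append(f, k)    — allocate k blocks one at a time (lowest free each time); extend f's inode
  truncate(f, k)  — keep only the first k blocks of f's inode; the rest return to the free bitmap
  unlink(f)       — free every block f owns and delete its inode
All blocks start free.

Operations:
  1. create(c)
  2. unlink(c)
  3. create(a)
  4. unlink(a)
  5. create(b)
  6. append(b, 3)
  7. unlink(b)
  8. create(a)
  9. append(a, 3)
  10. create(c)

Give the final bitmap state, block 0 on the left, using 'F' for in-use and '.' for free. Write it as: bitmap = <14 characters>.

bitmap = FFFFF.........

  1. create(c)  ⇒  F.............  {c→[0]}
  2. unlink(c)  ⇒  ..............  {}
  3. create(a)  ⇒  F.............  {a→[0]}
  4. unlink(a)  ⇒  ..............  {}
  5. create(b)  ⇒  F.............  {b→[0]}
  6. append(b, 3)  ⇒  FFFF..........  {b→[0, 1, 2, 3]}
  7. unlink(b)  ⇒  ..............  {}
  8. create(a)  ⇒  F.............  {a→[0]}
  9. append(a, 3)  ⇒  FFFF..........  {a→[0, 1, 2, 3]}
  10. create(c)  ⇒  FFFFF.........  {a→[0, 1, 2, 3]; c→[4]}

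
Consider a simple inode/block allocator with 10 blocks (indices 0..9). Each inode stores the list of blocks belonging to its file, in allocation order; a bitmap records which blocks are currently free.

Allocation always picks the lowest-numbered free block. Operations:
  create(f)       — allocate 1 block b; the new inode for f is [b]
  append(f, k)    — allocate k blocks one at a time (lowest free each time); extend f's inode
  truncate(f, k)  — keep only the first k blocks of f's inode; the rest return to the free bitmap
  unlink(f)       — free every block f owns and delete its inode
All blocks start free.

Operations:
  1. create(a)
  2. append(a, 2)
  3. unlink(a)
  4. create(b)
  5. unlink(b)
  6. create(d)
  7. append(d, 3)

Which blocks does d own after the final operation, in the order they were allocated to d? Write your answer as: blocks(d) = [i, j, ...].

blocks(d) = [0, 1, 2, 3]

  1. create(a)  ⇒  F.........  {a→[0]}
  2. append(a, 2)  ⇒  FFF.......  {a→[0, 1, 2]}
  3. unlink(a)  ⇒  ..........  {}
  4. create(b)  ⇒  F.........  {b→[0]}
  5. unlink(b)  ⇒  ..........  {}
  6. create(d)  ⇒  F.........  {d→[0]}
  7. append(d, 3)  ⇒  FFFF......  {d→[0, 1, 2, 3]}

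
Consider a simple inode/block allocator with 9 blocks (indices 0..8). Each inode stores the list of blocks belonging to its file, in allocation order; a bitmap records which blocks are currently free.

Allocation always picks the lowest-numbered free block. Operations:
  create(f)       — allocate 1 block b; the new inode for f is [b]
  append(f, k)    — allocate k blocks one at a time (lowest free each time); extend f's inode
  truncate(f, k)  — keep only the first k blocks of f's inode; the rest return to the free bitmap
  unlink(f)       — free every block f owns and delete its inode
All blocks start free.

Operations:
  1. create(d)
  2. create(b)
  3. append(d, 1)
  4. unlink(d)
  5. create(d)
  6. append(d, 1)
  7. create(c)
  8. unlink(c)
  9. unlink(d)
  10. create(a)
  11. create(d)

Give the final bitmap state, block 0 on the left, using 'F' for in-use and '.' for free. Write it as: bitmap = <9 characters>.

bitmap = FFF......

  1. create(d)  ⇒  F........  {d→[0]}
  2. create(b)  ⇒  FF.......  {b→[1]; d→[0]}
  3. append(d, 1)  ⇒  FFF......  {b→[1]; d→[0, 2]}
  4. unlink(d)  ⇒  .F.......  {b→[1]}
  5. create(d)  ⇒  FF.......  {b→[1]; d→[0]}
  6. append(d, 1)  ⇒  FFF......  {b→[1]; d→[0, 2]}
  7. create(c)  ⇒  FFFF.....  {b→[1]; c→[3]; d→[0, 2]}
  8. unlink(c)  ⇒  FFF......  {b→[1]; d→[0, 2]}
  9. unlink(d)  ⇒  .F.......  {b→[1]}
  10. create(a)  ⇒  FF.......  {a→[0]; b→[1]}
  11. create(d)  ⇒  FFF......  {a→[0]; b→[1]; d→[2]}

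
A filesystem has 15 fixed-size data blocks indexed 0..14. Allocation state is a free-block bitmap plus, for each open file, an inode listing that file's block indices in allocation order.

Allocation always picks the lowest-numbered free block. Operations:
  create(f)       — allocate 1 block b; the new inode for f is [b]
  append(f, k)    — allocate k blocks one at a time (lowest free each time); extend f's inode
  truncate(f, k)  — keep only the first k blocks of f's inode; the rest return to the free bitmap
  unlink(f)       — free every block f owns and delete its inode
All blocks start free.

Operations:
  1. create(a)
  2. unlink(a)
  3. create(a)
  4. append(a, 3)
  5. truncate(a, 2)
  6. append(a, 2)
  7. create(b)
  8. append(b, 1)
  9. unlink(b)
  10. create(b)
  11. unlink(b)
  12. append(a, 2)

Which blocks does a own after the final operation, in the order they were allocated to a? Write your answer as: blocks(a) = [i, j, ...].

blocks(a) = [0, 1, 2, 3, 4, 5]

create(a): bitmap=F.............. | a=[0]
unlink(a): bitmap=............... | 
create(a): bitmap=F.............. | a=[0]
append(a, 3): bitmap=FFFF........... | a=[0, 1, 2, 3]
truncate(a, 2): bitmap=FF............. | a=[0, 1]
append(a, 2): bitmap=FFFF........... | a=[0, 1, 2, 3]
create(b): bitmap=FFFFF.......... | a=[0, 1, 2, 3] b=[4]
append(b, 1): bitmap=FFFFFF......... | a=[0, 1, 2, 3] b=[4, 5]
unlink(b): bitmap=FFFF........... | a=[0, 1, 2, 3]
create(b): bitmap=FFFFF.......... | a=[0, 1, 2, 3] b=[4]
unlink(b): bitmap=FFFF........... | a=[0, 1, 2, 3]
append(a, 2): bitmap=FFFFFF......... | a=[0, 1, 2, 3, 4, 5]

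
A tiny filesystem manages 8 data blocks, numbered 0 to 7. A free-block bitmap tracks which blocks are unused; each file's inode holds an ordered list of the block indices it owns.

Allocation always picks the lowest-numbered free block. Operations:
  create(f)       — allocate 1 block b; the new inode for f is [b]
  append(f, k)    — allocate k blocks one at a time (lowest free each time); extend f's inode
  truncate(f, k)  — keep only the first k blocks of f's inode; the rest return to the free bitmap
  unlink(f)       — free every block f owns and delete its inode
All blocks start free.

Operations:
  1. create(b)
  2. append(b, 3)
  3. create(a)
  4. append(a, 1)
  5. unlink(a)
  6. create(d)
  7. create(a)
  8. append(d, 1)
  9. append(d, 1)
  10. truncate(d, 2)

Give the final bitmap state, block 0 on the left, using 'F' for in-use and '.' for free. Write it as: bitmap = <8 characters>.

bitmap = FFFFFFF.

[1] create(b) — b=0 (map F.......)
[2] append(b, 3) — b=0,1,2,3 (map FFFF....)
[3] create(a) — a=4 b=0,1,2,3 (map FFFFF...)
[4] append(a, 1) — a=4,5 b=0,1,2,3 (map FFFFFF..)
[5] unlink(a) — b=0,1,2,3 (map FFFF....)
[6] create(d) — b=0,1,2,3 d=4 (map FFFFF...)
[7] create(a) — a=5 b=0,1,2,3 d=4 (map FFFFFF..)
[8] append(d, 1) — a=5 b=0,1,2,3 d=4,6 (map FFFFFFF.)
[9] append(d, 1) — a=5 b=0,1,2,3 d=4,6,7 (map FFFFFFFF)
[10] truncate(d, 2) — a=5 b=0,1,2,3 d=4,6 (map FFFFFFF.)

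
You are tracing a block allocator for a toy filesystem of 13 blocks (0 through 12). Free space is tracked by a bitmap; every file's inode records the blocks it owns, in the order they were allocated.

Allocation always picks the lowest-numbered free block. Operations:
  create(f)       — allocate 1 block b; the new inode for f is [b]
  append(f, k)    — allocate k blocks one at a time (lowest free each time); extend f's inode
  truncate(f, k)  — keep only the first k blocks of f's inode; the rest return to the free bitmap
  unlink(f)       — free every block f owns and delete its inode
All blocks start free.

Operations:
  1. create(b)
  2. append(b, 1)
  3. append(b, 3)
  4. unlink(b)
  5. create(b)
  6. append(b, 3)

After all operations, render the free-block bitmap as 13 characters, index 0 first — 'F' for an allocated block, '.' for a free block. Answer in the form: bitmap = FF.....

create(b): bitmap=F............ | b=[0]
append(b, 1): bitmap=FF........... | b=[0, 1]
append(b, 3): bitmap=FFFFF........ | b=[0, 1, 2, 3, 4]
unlink(b): bitmap=............. | 
create(b): bitmap=F............ | b=[0]
append(b, 3): bitmap=FFFF......... | b=[0, 1, 2, 3]

bitmap = FFFF.........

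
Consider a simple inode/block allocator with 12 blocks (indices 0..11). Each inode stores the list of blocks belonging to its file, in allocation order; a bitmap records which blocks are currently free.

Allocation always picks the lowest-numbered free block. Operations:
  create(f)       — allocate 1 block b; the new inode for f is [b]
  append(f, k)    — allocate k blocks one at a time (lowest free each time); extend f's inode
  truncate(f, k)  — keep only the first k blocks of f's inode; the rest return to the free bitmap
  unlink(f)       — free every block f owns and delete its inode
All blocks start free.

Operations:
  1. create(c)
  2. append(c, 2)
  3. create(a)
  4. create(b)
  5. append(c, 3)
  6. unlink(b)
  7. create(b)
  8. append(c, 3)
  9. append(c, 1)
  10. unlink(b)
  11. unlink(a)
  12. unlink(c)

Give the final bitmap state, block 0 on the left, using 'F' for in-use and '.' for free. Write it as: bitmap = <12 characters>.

create(c): bitmap=F........... | c=[0]
append(c, 2): bitmap=FFF......... | c=[0, 1, 2]
create(a): bitmap=FFFF........ | a=[3] c=[0, 1, 2]
create(b): bitmap=FFFFF....... | a=[3] b=[4] c=[0, 1, 2]
append(c, 3): bitmap=FFFFFFFF.... | a=[3] b=[4] c=[0, 1, 2, 5, 6, 7]
unlink(b): bitmap=FFFF.FFF.... | a=[3] c=[0, 1, 2, 5, 6, 7]
create(b): bitmap=FFFFFFFF.... | a=[3] b=[4] c=[0, 1, 2, 5, 6, 7]
append(c, 3): bitmap=FFFFFFFFFFF. | a=[3] b=[4] c=[0, 1, 2, 5, 6, 7, 8, 9, 10]
append(c, 1): bitmap=FFFFFFFFFFFF | a=[3] b=[4] c=[0, 1, 2, 5, 6, 7, 8, 9, 10, 11]
unlink(b): bitmap=FFFF.FFFFFFF | a=[3] c=[0, 1, 2, 5, 6, 7, 8, 9, 10, 11]
unlink(a): bitmap=FFF..FFFFFFF | c=[0, 1, 2, 5, 6, 7, 8, 9, 10, 11]
unlink(c): bitmap=............ | 

bitmap = ............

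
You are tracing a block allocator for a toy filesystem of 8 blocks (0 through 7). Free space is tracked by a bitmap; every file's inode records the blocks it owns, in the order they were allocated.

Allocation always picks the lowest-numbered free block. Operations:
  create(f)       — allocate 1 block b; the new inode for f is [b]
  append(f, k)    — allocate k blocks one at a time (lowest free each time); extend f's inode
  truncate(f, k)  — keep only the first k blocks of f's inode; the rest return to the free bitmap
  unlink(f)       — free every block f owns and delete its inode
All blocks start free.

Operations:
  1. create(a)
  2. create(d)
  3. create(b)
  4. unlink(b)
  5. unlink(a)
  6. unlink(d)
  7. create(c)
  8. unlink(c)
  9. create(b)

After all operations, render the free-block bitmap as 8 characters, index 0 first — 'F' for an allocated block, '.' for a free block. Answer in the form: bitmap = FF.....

  1. create(a)  ⇒  F.......  {a→[0]}
  2. create(d)  ⇒  FF......  {a→[0]; d→[1]}
  3. create(b)  ⇒  FFF.....  {a→[0]; b→[2]; d→[1]}
  4. unlink(b)  ⇒  FF......  {a→[0]; d→[1]}
  5. unlink(a)  ⇒  .F......  {d→[1]}
  6. unlink(d)  ⇒  ........  {}
  7. create(c)  ⇒  F.......  {c→[0]}
  8. unlink(c)  ⇒  ........  {}
  9. create(b)  ⇒  F.......  {b→[0]}

bitmap = F.......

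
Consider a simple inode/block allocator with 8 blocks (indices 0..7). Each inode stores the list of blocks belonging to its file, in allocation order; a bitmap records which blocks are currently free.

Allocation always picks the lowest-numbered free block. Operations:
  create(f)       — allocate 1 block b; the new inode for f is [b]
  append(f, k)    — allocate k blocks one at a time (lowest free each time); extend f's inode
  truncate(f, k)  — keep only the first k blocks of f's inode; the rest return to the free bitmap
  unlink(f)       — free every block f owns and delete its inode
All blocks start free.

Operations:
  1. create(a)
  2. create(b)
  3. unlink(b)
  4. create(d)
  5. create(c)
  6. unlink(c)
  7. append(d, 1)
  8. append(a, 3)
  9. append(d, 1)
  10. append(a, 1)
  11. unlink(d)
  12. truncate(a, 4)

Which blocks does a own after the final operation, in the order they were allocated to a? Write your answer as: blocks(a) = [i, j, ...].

blocks(a) = [0, 3, 4, 5]

after create(a) → a:[0]  free=[F.......]
after create(b) → a:[0], b:[1]  free=[FF......]
after unlink(b) → a:[0]  free=[F.......]
after create(d) → a:[0], d:[1]  free=[FF......]
after create(c) → a:[0], c:[2], d:[1]  free=[FFF.....]
after unlink(c) → a:[0], d:[1]  free=[FF......]
after append(d, 1) → a:[0], d:[1, 2]  free=[FFF.....]
after append(a, 3) → a:[0, 3, 4, 5], d:[1, 2]  free=[FFFFFF..]
after append(d, 1) → a:[0, 3, 4, 5], d:[1, 2, 6]  free=[FFFFFFF.]
after append(a, 1) → a:[0, 3, 4, 5, 7], d:[1, 2, 6]  free=[FFFFFFFF]
after unlink(d) → a:[0, 3, 4, 5, 7]  free=[F..FFF.F]
after truncate(a, 4) → a:[0, 3, 4, 5]  free=[F..FFF..]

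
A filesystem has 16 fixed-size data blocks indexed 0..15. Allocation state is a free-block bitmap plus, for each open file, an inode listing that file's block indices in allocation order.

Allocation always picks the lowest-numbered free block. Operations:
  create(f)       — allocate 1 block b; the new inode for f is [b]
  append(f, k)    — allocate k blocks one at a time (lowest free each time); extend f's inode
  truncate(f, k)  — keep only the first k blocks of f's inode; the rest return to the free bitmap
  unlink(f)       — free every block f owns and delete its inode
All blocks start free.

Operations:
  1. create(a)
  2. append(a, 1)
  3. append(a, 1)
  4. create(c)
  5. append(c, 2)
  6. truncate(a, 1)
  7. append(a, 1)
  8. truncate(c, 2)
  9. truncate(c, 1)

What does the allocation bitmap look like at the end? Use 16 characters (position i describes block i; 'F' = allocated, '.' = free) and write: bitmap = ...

bitmap = FF.F............

[1] create(a) — a=0 (map F...............)
[2] append(a, 1) — a=0,1 (map FF..............)
[3] append(a, 1) — a=0,1,2 (map FFF.............)
[4] create(c) — a=0,1,2 c=3 (map FFFF............)
[5] append(c, 2) — a=0,1,2 c=3,4,5 (map FFFFFF..........)
[6] truncate(a, 1) — a=0 c=3,4,5 (map F..FFF..........)
[7] append(a, 1) — a=0,1 c=3,4,5 (map FF.FFF..........)
[8] truncate(c, 2) — a=0,1 c=3,4 (map FF.FF...........)
[9] truncate(c, 1) — a=0,1 c=3 (map FF.F............)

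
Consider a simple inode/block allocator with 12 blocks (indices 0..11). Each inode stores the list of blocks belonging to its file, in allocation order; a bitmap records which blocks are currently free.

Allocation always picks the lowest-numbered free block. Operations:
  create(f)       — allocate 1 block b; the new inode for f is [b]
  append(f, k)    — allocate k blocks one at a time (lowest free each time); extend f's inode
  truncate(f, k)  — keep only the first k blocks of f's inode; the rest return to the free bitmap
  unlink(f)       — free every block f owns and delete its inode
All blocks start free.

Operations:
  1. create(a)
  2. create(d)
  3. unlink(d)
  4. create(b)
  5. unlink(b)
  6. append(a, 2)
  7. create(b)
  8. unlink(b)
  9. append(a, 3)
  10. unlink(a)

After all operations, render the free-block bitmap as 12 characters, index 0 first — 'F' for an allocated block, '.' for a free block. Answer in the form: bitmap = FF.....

bitmap = ............

create(a): bitmap=F........... | a=[0]
create(d): bitmap=FF.......... | a=[0] d=[1]
unlink(d): bitmap=F........... | a=[0]
create(b): bitmap=FF.......... | a=[0] b=[1]
unlink(b): bitmap=F........... | a=[0]
append(a, 2): bitmap=FFF......... | a=[0, 1, 2]
create(b): bitmap=FFFF........ | a=[0, 1, 2] b=[3]
unlink(b): bitmap=FFF......... | a=[0, 1, 2]
append(a, 3): bitmap=FFFFFF...... | a=[0, 1, 2, 3, 4, 5]
unlink(a): bitmap=............ | 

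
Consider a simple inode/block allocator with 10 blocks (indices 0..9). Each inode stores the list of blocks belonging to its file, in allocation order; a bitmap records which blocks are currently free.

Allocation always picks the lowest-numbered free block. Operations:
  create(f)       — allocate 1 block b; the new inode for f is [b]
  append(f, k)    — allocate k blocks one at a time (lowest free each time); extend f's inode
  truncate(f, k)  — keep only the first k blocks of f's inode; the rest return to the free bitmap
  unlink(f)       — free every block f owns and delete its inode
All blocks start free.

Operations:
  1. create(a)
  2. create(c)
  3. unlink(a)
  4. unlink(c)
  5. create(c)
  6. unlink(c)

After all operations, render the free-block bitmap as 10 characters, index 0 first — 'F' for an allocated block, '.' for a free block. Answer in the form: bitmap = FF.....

[1] create(a) — a=0 (map F.........)
[2] create(c) — a=0 c=1 (map FF........)
[3] unlink(a) — c=1 (map .F........)
[4] unlink(c) —  (map ..........)
[5] create(c) — c=0 (map F.........)
[6] unlink(c) —  (map ..........)

bitmap = ..........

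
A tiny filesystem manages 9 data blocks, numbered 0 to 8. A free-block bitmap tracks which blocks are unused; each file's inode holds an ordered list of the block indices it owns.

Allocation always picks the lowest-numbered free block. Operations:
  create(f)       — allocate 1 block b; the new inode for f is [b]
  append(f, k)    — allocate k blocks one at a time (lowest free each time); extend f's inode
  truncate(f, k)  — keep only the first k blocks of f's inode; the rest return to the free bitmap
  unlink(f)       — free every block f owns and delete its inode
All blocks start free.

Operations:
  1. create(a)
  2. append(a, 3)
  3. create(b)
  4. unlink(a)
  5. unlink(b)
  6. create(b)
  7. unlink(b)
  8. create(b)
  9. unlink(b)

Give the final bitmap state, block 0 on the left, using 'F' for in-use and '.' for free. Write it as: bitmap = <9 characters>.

after create(a) → a:[0]  free=[F........]
after append(a, 3) → a:[0, 1, 2, 3]  free=[FFFF.....]
after create(b) → a:[0, 1, 2, 3], b:[4]  free=[FFFFF....]
after unlink(a) → b:[4]  free=[....F....]
after unlink(b) →   free=[.........]
after create(b) → b:[0]  free=[F........]
after unlink(b) →   free=[.........]
after create(b) → b:[0]  free=[F........]
after unlink(b) →   free=[.........]

bitmap = .........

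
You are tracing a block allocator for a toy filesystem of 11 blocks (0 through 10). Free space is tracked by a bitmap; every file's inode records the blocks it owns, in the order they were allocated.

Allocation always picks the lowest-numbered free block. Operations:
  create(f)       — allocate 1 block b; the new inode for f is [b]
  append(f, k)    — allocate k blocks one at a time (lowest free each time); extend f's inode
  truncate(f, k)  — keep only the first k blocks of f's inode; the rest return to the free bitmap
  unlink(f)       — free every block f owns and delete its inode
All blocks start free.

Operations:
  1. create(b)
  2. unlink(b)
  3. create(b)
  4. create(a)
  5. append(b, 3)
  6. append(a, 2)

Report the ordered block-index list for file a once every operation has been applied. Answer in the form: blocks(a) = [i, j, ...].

[1] create(b) — b=0 (map F..........)
[2] unlink(b) —  (map ...........)
[3] create(b) — b=0 (map F..........)
[4] create(a) — a=1 b=0 (map FF.........)
[5] append(b, 3) — a=1 b=0,2,3,4 (map FFFFF......)
[6] append(a, 2) — a=1,5,6 b=0,2,3,4 (map FFFFFFF....)

blocks(a) = [1, 5, 6]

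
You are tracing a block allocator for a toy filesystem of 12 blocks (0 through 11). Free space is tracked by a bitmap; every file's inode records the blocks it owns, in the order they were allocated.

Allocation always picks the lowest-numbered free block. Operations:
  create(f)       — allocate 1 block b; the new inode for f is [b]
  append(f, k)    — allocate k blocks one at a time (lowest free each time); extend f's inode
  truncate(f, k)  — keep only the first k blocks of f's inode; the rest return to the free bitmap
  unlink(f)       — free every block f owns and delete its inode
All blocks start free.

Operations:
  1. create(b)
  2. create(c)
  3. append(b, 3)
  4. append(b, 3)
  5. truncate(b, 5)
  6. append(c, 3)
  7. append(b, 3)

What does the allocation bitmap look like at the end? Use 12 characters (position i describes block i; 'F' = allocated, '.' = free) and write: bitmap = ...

bitmap = FFFFFFFFFFFF

  1. create(b)  ⇒  F...........  {b→[0]}
  2. create(c)  ⇒  FF..........  {b→[0]; c→[1]}
  3. append(b, 3)  ⇒  FFFFF.......  {b→[0, 2, 3, 4]; c→[1]}
  4. append(b, 3)  ⇒  FFFFFFFF....  {b→[0, 2, 3, 4, 5, 6, 7]; c→[1]}
  5. truncate(b, 5)  ⇒  FFFFFF......  {b→[0, 2, 3, 4, 5]; c→[1]}
  6. append(c, 3)  ⇒  FFFFFFFFF...  {b→[0, 2, 3, 4, 5]; c→[1, 6, 7, 8]}
  7. append(b, 3)  ⇒  FFFFFFFFFFFF  {b→[0, 2, 3, 4, 5, 9, 10, 11]; c→[1, 6, 7, 8]}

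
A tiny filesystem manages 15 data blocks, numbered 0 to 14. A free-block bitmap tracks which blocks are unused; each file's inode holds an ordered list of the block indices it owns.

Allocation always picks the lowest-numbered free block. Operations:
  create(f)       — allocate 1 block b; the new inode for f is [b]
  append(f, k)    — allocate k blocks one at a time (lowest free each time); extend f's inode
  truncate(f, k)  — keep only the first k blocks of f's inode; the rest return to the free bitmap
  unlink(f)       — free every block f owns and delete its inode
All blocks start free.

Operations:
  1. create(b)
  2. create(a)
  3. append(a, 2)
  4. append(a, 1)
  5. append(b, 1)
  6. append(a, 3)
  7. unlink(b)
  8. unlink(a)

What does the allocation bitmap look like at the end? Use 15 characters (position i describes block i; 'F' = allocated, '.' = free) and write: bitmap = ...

  1. create(b)  ⇒  F..............  {b→[0]}
  2. create(a)  ⇒  FF.............  {a→[1]; b→[0]}
  3. append(a, 2)  ⇒  FFFF...........  {a→[1, 2, 3]; b→[0]}
  4. append(a, 1)  ⇒  FFFFF..........  {a→[1, 2, 3, 4]; b→[0]}
  5. append(b, 1)  ⇒  FFFFFF.........  {a→[1, 2, 3, 4]; b→[0, 5]}
  6. append(a, 3)  ⇒  FFFFFFFFF......  {a→[1, 2, 3, 4, 6, 7, 8]; b→[0, 5]}
  7. unlink(b)  ⇒  .FFFF.FFF......  {a→[1, 2, 3, 4, 6, 7, 8]}
  8. unlink(a)  ⇒  ...............  {}

bitmap = ...............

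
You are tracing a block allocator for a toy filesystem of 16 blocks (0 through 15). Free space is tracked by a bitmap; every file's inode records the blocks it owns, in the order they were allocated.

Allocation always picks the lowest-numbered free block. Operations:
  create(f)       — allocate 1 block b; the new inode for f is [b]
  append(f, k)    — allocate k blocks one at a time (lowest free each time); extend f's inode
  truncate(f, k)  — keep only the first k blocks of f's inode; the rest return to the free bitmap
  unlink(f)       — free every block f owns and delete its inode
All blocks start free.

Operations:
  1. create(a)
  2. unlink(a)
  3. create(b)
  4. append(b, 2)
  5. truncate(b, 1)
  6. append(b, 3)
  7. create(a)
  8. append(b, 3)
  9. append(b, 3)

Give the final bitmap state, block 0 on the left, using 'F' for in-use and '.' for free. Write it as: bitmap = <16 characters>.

bitmap = FFFFFFFFFFF.....

  1. create(a)  ⇒  F...............  {a→[0]}
  2. unlink(a)  ⇒  ................  {}
  3. create(b)  ⇒  F...............  {b→[0]}
  4. append(b, 2)  ⇒  FFF.............  {b→[0, 1, 2]}
  5. truncate(b, 1)  ⇒  F...............  {b→[0]}
  6. append(b, 3)  ⇒  FFFF............  {b→[0, 1, 2, 3]}
  7. create(a)  ⇒  FFFFF...........  {a→[4]; b→[0, 1, 2, 3]}
  8. append(b, 3)  ⇒  FFFFFFFF........  {a→[4]; b→[0, 1, 2, 3, 5, 6, 7]}
  9. append(b, 3)  ⇒  FFFFFFFFFFF.....  {a→[4]; b→[0, 1, 2, 3, 5, 6, 7, 8, 9, 10]}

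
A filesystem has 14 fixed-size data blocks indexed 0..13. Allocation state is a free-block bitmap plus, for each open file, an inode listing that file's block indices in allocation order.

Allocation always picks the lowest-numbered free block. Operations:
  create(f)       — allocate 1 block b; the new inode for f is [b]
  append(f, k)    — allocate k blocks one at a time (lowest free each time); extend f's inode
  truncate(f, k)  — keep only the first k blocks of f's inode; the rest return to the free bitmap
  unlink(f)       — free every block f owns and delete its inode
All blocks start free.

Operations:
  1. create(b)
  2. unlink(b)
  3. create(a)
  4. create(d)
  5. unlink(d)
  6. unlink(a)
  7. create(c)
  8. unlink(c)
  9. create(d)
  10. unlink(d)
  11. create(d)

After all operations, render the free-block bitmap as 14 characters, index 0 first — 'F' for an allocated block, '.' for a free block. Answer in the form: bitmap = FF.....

  1. create(b)  ⇒  F.............  {b→[0]}
  2. unlink(b)  ⇒  ..............  {}
  3. create(a)  ⇒  F.............  {a→[0]}
  4. create(d)  ⇒  FF............  {a→[0]; d→[1]}
  5. unlink(d)  ⇒  F.............  {a→[0]}
  6. unlink(a)  ⇒  ..............  {}
  7. create(c)  ⇒  F.............  {c→[0]}
  8. unlink(c)  ⇒  ..............  {}
  9. create(d)  ⇒  F.............  {d→[0]}
  10. unlink(d)  ⇒  ..............  {}
  11. create(d)  ⇒  F.............  {d→[0]}

bitmap = F.............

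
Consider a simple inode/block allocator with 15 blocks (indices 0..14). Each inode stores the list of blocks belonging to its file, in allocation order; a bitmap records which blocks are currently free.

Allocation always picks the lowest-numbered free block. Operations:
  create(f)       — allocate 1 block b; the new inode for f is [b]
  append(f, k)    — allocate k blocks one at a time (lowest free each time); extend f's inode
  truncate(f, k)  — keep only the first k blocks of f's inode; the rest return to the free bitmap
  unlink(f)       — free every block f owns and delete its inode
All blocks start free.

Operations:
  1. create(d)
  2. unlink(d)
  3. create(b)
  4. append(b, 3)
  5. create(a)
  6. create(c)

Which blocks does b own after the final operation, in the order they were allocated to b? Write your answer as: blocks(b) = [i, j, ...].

blocks(b) = [0, 1, 2, 3]

after create(d) → d:[0]  free=[F..............]
after unlink(d) →   free=[...............]
after create(b) → b:[0]  free=[F..............]
after append(b, 3) → b:[0, 1, 2, 3]  free=[FFFF...........]
after create(a) → a:[4], b:[0, 1, 2, 3]  free=[FFFFF..........]
after create(c) → a:[4], b:[0, 1, 2, 3], c:[5]  free=[FFFFFF.........]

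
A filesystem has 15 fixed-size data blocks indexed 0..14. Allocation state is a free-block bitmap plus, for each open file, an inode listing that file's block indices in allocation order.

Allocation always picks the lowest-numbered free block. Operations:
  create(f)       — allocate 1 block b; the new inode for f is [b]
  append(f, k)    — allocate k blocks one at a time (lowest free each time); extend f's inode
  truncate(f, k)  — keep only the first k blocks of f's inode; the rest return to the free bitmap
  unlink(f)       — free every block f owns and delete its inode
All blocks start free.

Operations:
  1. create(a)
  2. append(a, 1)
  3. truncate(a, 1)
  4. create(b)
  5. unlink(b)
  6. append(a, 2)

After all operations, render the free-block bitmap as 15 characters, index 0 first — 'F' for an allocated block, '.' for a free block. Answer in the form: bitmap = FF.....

[1] create(a) — a=0 (map F..............)
[2] append(a, 1) — a=0,1 (map FF.............)
[3] truncate(a, 1) — a=0 (map F..............)
[4] create(b) — a=0 b=1 (map FF.............)
[5] unlink(b) — a=0 (map F..............)
[6] append(a, 2) — a=0,1,2 (map FFF............)

bitmap = FFF............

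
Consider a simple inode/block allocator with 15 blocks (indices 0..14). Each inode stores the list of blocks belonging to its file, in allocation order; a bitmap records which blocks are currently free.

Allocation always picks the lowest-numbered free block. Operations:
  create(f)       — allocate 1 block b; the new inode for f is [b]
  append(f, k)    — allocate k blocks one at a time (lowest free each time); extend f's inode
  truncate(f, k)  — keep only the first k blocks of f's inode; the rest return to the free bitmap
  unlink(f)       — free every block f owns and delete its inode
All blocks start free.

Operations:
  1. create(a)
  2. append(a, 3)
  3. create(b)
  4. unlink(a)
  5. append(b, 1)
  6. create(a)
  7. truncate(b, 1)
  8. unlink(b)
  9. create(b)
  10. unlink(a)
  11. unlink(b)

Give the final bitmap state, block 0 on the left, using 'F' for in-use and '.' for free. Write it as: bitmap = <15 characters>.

create(a): bitmap=F.............. | a=[0]
append(a, 3): bitmap=FFFF........... | a=[0, 1, 2, 3]
create(b): bitmap=FFFFF.......... | a=[0, 1, 2, 3] b=[4]
unlink(a): bitmap=....F.......... | b=[4]
append(b, 1): bitmap=F...F.......... | b=[4, 0]
create(a): bitmap=FF..F.......... | a=[1] b=[4, 0]
truncate(b, 1): bitmap=.F..F.......... | a=[1] b=[4]
unlink(b): bitmap=.F............. | a=[1]
create(b): bitmap=FF............. | a=[1] b=[0]
unlink(a): bitmap=F.............. | b=[0]
unlink(b): bitmap=............... | 

bitmap = ...............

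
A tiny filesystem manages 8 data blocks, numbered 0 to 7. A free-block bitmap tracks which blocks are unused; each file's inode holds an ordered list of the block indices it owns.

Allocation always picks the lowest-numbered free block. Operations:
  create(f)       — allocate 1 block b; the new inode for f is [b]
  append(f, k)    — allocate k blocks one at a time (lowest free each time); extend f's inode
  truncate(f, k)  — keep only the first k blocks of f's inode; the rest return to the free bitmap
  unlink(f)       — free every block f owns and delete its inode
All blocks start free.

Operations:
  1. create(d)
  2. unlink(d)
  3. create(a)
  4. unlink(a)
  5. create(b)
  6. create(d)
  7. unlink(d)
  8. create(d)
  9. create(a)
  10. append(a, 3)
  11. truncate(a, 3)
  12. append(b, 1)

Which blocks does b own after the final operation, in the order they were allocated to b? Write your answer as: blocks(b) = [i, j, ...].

blocks(b) = [0, 5]

[1] create(d) — d=0 (map F.......)
[2] unlink(d) —  (map ........)
[3] create(a) — a=0 (map F.......)
[4] unlink(a) —  (map ........)
[5] create(b) — b=0 (map F.......)
[6] create(d) — b=0 d=1 (map FF......)
[7] unlink(d) — b=0 (map F.......)
[8] create(d) — b=0 d=1 (map FF......)
[9] create(a) — a=2 b=0 d=1 (map FFF.....)
[10] append(a, 3) — a=2,3,4,5 b=0 d=1 (map FFFFFF..)
[11] truncate(a, 3) — a=2,3,4 b=0 d=1 (map FFFFF...)
[12] append(b, 1) — a=2,3,4 b=0,5 d=1 (map FFFFFF..)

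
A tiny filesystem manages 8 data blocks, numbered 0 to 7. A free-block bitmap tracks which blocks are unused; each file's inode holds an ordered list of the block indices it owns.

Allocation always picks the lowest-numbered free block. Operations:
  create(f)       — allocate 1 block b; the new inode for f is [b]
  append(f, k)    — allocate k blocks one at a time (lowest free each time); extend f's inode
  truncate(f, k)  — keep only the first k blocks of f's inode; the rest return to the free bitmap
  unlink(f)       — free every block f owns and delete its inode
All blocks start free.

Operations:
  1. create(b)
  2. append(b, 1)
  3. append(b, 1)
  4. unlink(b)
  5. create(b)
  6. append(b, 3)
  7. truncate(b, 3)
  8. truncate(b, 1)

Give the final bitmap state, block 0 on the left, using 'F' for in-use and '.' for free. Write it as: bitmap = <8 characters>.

bitmap = F.......

after create(b) → b:[0]  free=[F.......]
after append(b, 1) → b:[0, 1]  free=[FF......]
after append(b, 1) → b:[0, 1, 2]  free=[FFF.....]
after unlink(b) →   free=[........]
after create(b) → b:[0]  free=[F.......]
after append(b, 3) → b:[0, 1, 2, 3]  free=[FFFF....]
after truncate(b, 3) → b:[0, 1, 2]  free=[FFF.....]
after truncate(b, 1) → b:[0]  free=[F.......]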